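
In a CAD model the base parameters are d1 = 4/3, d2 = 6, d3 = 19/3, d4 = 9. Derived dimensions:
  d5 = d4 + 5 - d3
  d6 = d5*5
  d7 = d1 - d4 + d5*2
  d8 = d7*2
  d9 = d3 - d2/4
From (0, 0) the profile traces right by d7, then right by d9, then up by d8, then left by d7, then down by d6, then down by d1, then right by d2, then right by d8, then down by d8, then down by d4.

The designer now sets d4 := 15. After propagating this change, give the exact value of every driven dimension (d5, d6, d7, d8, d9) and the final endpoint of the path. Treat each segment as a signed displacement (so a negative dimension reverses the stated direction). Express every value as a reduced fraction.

Apply edit: d4 := 15
  d5 = d4 + 5 - d3 = 41/3
  d6 = d5*5 = 205/3
  d7 = d1 - d4 + d5*2 = 41/3
  d8 = d7*2 = 82/3
  d9 = d3 - d2/4 = 29/6
Walk from origin (0, 0):
  seg 1: right by d7 = 41/3 → (41/3, 0)
  seg 2: right by d9 = 29/6 → (37/2, 0)
  seg 3: up by d8 = 82/3 → (37/2, 82/3)
  seg 4: left by d7 = 41/3 → (29/6, 82/3)
  seg 5: down by d6 = 205/3 → (29/6, -41)
  seg 6: down by d1 = 4/3 → (29/6, -127/3)
  seg 7: right by d2 = 6 → (65/6, -127/3)
  seg 8: right by d8 = 82/3 → (229/6, -127/3)
  seg 9: down by d8 = 82/3 → (229/6, -209/3)
  seg 10: down by d4 = 15 → (229/6, -254/3)

d5 = 41/3
d6 = 205/3
d7 = 41/3
d8 = 82/3
d9 = 29/6
endpoint = (229/6, -254/3)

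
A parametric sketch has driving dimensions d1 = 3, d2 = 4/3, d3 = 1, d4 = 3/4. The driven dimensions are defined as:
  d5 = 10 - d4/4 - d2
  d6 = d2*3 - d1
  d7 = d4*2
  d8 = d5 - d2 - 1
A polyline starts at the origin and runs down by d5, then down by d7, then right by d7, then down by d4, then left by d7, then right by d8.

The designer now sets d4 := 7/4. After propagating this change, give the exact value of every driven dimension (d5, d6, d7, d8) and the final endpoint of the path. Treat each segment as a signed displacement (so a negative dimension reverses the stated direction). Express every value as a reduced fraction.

d5 = 395/48
d6 = 1
d7 = 7/2
d8 = 283/48
endpoint = (283/48, -647/48)

Apply edit: d4 := 7/4
  d5 = 10 - d4/4 - d2 = 395/48
  d6 = d2*3 - d1 = 1
  d7 = d4*2 = 7/2
  d8 = d5 - d2 - 1 = 283/48
Walk from origin (0, 0):
  seg 1: down by d5 = 395/48 → (0, -395/48)
  seg 2: down by d7 = 7/2 → (0, -563/48)
  seg 3: right by d7 = 7/2 → (7/2, -563/48)
  seg 4: down by d4 = 7/4 → (7/2, -647/48)
  seg 5: left by d7 = 7/2 → (0, -647/48)
  seg 6: right by d8 = 283/48 → (283/48, -647/48)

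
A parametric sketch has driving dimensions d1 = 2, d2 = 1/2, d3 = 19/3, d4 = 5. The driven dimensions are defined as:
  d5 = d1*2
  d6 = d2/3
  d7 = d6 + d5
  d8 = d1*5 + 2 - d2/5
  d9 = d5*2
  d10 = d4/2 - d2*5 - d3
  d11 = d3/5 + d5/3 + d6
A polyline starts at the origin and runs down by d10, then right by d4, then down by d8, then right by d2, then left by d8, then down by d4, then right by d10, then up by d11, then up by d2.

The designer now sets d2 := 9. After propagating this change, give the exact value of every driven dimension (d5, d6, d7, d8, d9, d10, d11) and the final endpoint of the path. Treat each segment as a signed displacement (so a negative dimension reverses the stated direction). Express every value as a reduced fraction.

d5 = 4
d6 = 3
d7 = 7
d8 = 51/5
d9 = 8
d10 = -293/6
d11 = 28/5
endpoint = (-1351/30, 1447/30)

Apply edit: d2 := 9
  d5 = d1*2 = 4
  d6 = d2/3 = 3
  d7 = d6 + d5 = 7
  d8 = d1*5 + 2 - d2/5 = 51/5
  d9 = d5*2 = 8
  d10 = d4/2 - d2*5 - d3 = -293/6
  d11 = d3/5 + d5/3 + d6 = 28/5
Walk from origin (0, 0):
  seg 1: down by d10 = -293/6 → (0, 293/6)
  seg 2: right by d4 = 5 → (5, 293/6)
  seg 3: down by d8 = 51/5 → (5, 1159/30)
  seg 4: right by d2 = 9 → (14, 1159/30)
  seg 5: left by d8 = 51/5 → (19/5, 1159/30)
  seg 6: down by d4 = 5 → (19/5, 1009/30)
  seg 7: right by d10 = -293/6 → (-1351/30, 1009/30)
  seg 8: up by d11 = 28/5 → (-1351/30, 1177/30)
  seg 9: up by d2 = 9 → (-1351/30, 1447/30)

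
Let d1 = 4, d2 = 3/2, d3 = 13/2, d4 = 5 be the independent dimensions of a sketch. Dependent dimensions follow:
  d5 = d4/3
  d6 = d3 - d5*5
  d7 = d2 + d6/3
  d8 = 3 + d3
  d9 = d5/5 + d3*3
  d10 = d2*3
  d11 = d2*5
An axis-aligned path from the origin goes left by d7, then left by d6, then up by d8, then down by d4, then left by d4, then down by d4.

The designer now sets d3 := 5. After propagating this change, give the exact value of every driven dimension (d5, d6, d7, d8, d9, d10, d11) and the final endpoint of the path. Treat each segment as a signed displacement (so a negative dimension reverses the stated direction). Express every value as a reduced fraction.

d5 = 5/3
d6 = -10/3
d7 = 7/18
d8 = 8
d9 = 46/3
d10 = 9/2
d11 = 15/2
endpoint = (-37/18, -2)

Apply edit: d3 := 5
  d5 = d4/3 = 5/3
  d6 = d3 - d5*5 = -10/3
  d7 = d2 + d6/3 = 7/18
  d8 = 3 + d3 = 8
  d9 = d5/5 + d3*3 = 46/3
  d10 = d2*3 = 9/2
  d11 = d2*5 = 15/2
Walk from origin (0, 0):
  seg 1: left by d7 = 7/18 → (-7/18, 0)
  seg 2: left by d6 = -10/3 → (53/18, 0)
  seg 3: up by d8 = 8 → (53/18, 8)
  seg 4: down by d4 = 5 → (53/18, 3)
  seg 5: left by d4 = 5 → (-37/18, 3)
  seg 6: down by d4 = 5 → (-37/18, -2)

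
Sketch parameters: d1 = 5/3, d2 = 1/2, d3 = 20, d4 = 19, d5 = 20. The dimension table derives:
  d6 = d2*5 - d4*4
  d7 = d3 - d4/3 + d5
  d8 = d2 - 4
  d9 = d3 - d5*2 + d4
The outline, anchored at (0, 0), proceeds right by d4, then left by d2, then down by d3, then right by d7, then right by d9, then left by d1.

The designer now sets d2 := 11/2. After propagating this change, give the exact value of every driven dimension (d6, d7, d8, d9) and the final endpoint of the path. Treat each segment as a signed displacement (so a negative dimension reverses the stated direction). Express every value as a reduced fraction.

d6 = -97/2
d7 = 101/3
d8 = 3/2
d9 = -1
endpoint = (89/2, -20)

Apply edit: d2 := 11/2
  d6 = d2*5 - d4*4 = -97/2
  d7 = d3 - d4/3 + d5 = 101/3
  d8 = d2 - 4 = 3/2
  d9 = d3 - d5*2 + d4 = -1
Walk from origin (0, 0):
  seg 1: right by d4 = 19 → (19, 0)
  seg 2: left by d2 = 11/2 → (27/2, 0)
  seg 3: down by d3 = 20 → (27/2, -20)
  seg 4: right by d7 = 101/3 → (283/6, -20)
  seg 5: right by d9 = -1 → (277/6, -20)
  seg 6: left by d1 = 5/3 → (89/2, -20)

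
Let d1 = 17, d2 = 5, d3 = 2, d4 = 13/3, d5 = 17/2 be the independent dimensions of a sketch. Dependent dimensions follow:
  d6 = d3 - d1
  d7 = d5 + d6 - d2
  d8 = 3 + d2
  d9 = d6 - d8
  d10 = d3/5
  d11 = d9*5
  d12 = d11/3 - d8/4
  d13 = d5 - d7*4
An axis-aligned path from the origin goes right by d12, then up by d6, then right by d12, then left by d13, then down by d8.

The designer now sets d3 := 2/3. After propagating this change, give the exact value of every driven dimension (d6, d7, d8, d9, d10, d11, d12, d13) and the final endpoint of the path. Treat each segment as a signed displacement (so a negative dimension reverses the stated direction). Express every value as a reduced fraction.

d6 = -49/3
d7 = -77/6
d8 = 8
d9 = -73/3
d10 = 2/15
d11 = -365/3
d12 = -383/9
d13 = 359/6
endpoint = (-2609/18, -73/3)

Apply edit: d3 := 2/3
  d6 = d3 - d1 = -49/3
  d7 = d5 + d6 - d2 = -77/6
  d8 = 3 + d2 = 8
  d9 = d6 - d8 = -73/3
  d10 = d3/5 = 2/15
  d11 = d9*5 = -365/3
  d12 = d11/3 - d8/4 = -383/9
  d13 = d5 - d7*4 = 359/6
Walk from origin (0, 0):
  seg 1: right by d12 = -383/9 → (-383/9, 0)
  seg 2: up by d6 = -49/3 → (-383/9, -49/3)
  seg 3: right by d12 = -383/9 → (-766/9, -49/3)
  seg 4: left by d13 = 359/6 → (-2609/18, -49/3)
  seg 5: down by d8 = 8 → (-2609/18, -73/3)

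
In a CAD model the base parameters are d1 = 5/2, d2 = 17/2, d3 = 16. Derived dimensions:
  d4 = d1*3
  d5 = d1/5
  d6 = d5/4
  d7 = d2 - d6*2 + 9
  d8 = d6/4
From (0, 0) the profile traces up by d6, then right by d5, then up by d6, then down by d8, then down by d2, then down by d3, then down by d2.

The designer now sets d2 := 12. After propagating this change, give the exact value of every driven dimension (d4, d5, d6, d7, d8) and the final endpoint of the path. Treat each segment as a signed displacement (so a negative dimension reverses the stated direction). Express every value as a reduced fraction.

d4 = 15/2
d5 = 1/2
d6 = 1/8
d7 = 83/4
d8 = 1/32
endpoint = (1/2, -1273/32)

Apply edit: d2 := 12
  d4 = d1*3 = 15/2
  d5 = d1/5 = 1/2
  d6 = d5/4 = 1/8
  d7 = d2 - d6*2 + 9 = 83/4
  d8 = d6/4 = 1/32
Walk from origin (0, 0):
  seg 1: up by d6 = 1/8 → (0, 1/8)
  seg 2: right by d5 = 1/2 → (1/2, 1/8)
  seg 3: up by d6 = 1/8 → (1/2, 1/4)
  seg 4: down by d8 = 1/32 → (1/2, 7/32)
  seg 5: down by d2 = 12 → (1/2, -377/32)
  seg 6: down by d3 = 16 → (1/2, -889/32)
  seg 7: down by d2 = 12 → (1/2, -1273/32)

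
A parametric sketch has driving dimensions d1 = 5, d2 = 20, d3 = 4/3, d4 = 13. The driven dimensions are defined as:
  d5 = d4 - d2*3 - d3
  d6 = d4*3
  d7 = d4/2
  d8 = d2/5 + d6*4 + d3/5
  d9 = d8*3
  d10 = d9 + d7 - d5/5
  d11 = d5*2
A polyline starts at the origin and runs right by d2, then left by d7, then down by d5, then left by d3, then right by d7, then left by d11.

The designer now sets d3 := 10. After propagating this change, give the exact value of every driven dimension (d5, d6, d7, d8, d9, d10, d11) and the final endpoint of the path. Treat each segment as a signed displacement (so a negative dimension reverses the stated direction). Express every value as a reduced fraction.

d5 = -57
d6 = 39
d7 = 13/2
d8 = 162
d9 = 486
d10 = 5039/10
d11 = -114
endpoint = (124, 57)

Apply edit: d3 := 10
  d5 = d4 - d2*3 - d3 = -57
  d6 = d4*3 = 39
  d7 = d4/2 = 13/2
  d8 = d2/5 + d6*4 + d3/5 = 162
  d9 = d8*3 = 486
  d10 = d9 + d7 - d5/5 = 5039/10
  d11 = d5*2 = -114
Walk from origin (0, 0):
  seg 1: right by d2 = 20 → (20, 0)
  seg 2: left by d7 = 13/2 → (27/2, 0)
  seg 3: down by d5 = -57 → (27/2, 57)
  seg 4: left by d3 = 10 → (7/2, 57)
  seg 5: right by d7 = 13/2 → (10, 57)
  seg 6: left by d11 = -114 → (124, 57)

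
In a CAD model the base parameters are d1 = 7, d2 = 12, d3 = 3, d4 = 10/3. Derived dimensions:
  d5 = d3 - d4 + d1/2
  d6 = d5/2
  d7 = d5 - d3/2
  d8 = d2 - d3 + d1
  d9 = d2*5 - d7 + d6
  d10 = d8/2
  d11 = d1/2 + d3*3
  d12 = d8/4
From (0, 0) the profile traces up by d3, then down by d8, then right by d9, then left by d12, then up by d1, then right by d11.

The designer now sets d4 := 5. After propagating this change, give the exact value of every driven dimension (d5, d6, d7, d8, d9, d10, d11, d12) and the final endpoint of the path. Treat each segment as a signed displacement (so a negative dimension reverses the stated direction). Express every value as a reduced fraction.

d5 = 3/2
d6 = 3/4
d7 = 0
d8 = 16
d9 = 243/4
d10 = 8
d11 = 25/2
d12 = 4
endpoint = (277/4, -6)

Apply edit: d4 := 5
  d5 = d3 - d4 + d1/2 = 3/2
  d6 = d5/2 = 3/4
  d7 = d5 - d3/2 = 0
  d8 = d2 - d3 + d1 = 16
  d9 = d2*5 - d7 + d6 = 243/4
  d10 = d8/2 = 8
  d11 = d1/2 + d3*3 = 25/2
  d12 = d8/4 = 4
Walk from origin (0, 0):
  seg 1: up by d3 = 3 → (0, 3)
  seg 2: down by d8 = 16 → (0, -13)
  seg 3: right by d9 = 243/4 → (243/4, -13)
  seg 4: left by d12 = 4 → (227/4, -13)
  seg 5: up by d1 = 7 → (227/4, -6)
  seg 6: right by d11 = 25/2 → (277/4, -6)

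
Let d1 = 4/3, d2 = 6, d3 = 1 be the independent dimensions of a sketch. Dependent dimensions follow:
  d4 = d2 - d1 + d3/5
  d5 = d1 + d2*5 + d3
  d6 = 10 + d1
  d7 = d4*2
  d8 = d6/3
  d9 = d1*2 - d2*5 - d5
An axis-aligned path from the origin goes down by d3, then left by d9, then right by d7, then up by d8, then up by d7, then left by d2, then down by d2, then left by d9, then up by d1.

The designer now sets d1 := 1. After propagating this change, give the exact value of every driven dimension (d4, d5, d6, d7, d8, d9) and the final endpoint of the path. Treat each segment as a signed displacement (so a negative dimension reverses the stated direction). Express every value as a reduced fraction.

d4 = 26/5
d5 = 32
d6 = 11
d7 = 52/5
d8 = 11/3
d9 = -60
endpoint = (622/5, 121/15)

Apply edit: d1 := 1
  d4 = d2 - d1 + d3/5 = 26/5
  d5 = d1 + d2*5 + d3 = 32
  d6 = 10 + d1 = 11
  d7 = d4*2 = 52/5
  d8 = d6/3 = 11/3
  d9 = d1*2 - d2*5 - d5 = -60
Walk from origin (0, 0):
  seg 1: down by d3 = 1 → (0, -1)
  seg 2: left by d9 = -60 → (60, -1)
  seg 3: right by d7 = 52/5 → (352/5, -1)
  seg 4: up by d8 = 11/3 → (352/5, 8/3)
  seg 5: up by d7 = 52/5 → (352/5, 196/15)
  seg 6: left by d2 = 6 → (322/5, 196/15)
  seg 7: down by d2 = 6 → (322/5, 106/15)
  seg 8: left by d9 = -60 → (622/5, 106/15)
  seg 9: up by d1 = 1 → (622/5, 121/15)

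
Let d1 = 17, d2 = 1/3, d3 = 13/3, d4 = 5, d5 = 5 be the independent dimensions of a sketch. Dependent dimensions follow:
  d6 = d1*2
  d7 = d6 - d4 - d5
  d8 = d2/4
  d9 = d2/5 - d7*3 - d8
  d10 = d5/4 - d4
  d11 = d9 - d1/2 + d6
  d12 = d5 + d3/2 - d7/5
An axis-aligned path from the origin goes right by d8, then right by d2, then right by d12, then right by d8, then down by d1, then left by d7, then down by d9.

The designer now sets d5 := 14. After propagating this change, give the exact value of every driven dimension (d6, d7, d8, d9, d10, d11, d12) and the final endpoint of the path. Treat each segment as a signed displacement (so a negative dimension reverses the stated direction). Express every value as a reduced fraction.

d6 = 34
d7 = 15
d8 = 1/12
d9 = -2701/60
d10 = -3/2
d11 = -1171/60
d12 = 79/6
endpoint = (-4/3, 1681/60)

Apply edit: d5 := 14
  d6 = d1*2 = 34
  d7 = d6 - d4 - d5 = 15
  d8 = d2/4 = 1/12
  d9 = d2/5 - d7*3 - d8 = -2701/60
  d10 = d5/4 - d4 = -3/2
  d11 = d9 - d1/2 + d6 = -1171/60
  d12 = d5 + d3/2 - d7/5 = 79/6
Walk from origin (0, 0):
  seg 1: right by d8 = 1/12 → (1/12, 0)
  seg 2: right by d2 = 1/3 → (5/12, 0)
  seg 3: right by d12 = 79/6 → (163/12, 0)
  seg 4: right by d8 = 1/12 → (41/3, 0)
  seg 5: down by d1 = 17 → (41/3, -17)
  seg 6: left by d7 = 15 → (-4/3, -17)
  seg 7: down by d9 = -2701/60 → (-4/3, 1681/60)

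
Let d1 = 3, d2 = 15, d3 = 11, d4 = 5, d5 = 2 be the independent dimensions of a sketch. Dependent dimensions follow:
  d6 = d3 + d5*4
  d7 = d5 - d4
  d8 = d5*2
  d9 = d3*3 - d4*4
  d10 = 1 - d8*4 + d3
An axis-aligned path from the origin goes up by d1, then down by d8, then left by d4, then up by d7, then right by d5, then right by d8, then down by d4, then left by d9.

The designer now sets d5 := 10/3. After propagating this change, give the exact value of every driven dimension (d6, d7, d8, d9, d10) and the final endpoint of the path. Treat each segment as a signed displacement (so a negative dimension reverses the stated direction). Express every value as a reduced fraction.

Apply edit: d5 := 10/3
  d6 = d3 + d5*4 = 73/3
  d7 = d5 - d4 = -5/3
  d8 = d5*2 = 20/3
  d9 = d3*3 - d4*4 = 13
  d10 = 1 - d8*4 + d3 = -44/3
Walk from origin (0, 0):
  seg 1: up by d1 = 3 → (0, 3)
  seg 2: down by d8 = 20/3 → (0, -11/3)
  seg 3: left by d4 = 5 → (-5, -11/3)
  seg 4: up by d7 = -5/3 → (-5, -16/3)
  seg 5: right by d5 = 10/3 → (-5/3, -16/3)
  seg 6: right by d8 = 20/3 → (5, -16/3)
  seg 7: down by d4 = 5 → (5, -31/3)
  seg 8: left by d9 = 13 → (-8, -31/3)

d6 = 73/3
d7 = -5/3
d8 = 20/3
d9 = 13
d10 = -44/3
endpoint = (-8, -31/3)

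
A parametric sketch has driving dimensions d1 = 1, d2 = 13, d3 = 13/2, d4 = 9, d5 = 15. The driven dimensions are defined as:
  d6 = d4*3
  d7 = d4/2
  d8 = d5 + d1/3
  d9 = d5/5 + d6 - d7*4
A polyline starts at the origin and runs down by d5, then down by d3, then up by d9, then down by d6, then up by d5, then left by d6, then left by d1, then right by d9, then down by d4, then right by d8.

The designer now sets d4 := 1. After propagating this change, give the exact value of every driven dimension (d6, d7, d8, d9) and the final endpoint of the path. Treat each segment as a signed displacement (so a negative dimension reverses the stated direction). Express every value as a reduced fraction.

d6 = 3
d7 = 1/2
d8 = 46/3
d9 = 4
endpoint = (46/3, -13/2)

Apply edit: d4 := 1
  d6 = d4*3 = 3
  d7 = d4/2 = 1/2
  d8 = d5 + d1/3 = 46/3
  d9 = d5/5 + d6 - d7*4 = 4
Walk from origin (0, 0):
  seg 1: down by d5 = 15 → (0, -15)
  seg 2: down by d3 = 13/2 → (0, -43/2)
  seg 3: up by d9 = 4 → (0, -35/2)
  seg 4: down by d6 = 3 → (0, -41/2)
  seg 5: up by d5 = 15 → (0, -11/2)
  seg 6: left by d6 = 3 → (-3, -11/2)
  seg 7: left by d1 = 1 → (-4, -11/2)
  seg 8: right by d9 = 4 → (0, -11/2)
  seg 9: down by d4 = 1 → (0, -13/2)
  seg 10: right by d8 = 46/3 → (46/3, -13/2)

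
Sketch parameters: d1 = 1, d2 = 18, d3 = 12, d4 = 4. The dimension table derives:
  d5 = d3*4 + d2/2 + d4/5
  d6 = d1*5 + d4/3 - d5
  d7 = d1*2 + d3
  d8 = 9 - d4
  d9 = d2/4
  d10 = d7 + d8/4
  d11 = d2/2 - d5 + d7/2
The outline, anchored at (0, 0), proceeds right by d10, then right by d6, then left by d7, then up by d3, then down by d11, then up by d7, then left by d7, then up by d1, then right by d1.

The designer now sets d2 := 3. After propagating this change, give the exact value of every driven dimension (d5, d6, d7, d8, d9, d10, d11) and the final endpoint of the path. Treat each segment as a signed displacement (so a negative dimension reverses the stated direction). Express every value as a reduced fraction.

Apply edit: d2 := 3
  d5 = d3*4 + d2/2 + d4/5 = 503/10
  d6 = d1*5 + d4/3 - d5 = -1319/30
  d7 = d1*2 + d3 = 14
  d8 = 9 - d4 = 5
  d9 = d2/4 = 3/4
  d10 = d7 + d8/4 = 61/4
  d11 = d2/2 - d5 + d7/2 = -209/5
Walk from origin (0, 0):
  seg 1: right by d10 = 61/4 → (61/4, 0)
  seg 2: right by d6 = -1319/30 → (-1723/60, 0)
  seg 3: left by d7 = 14 → (-2563/60, 0)
  seg 4: up by d3 = 12 → (-2563/60, 12)
  seg 5: down by d11 = -209/5 → (-2563/60, 269/5)
  seg 6: up by d7 = 14 → (-2563/60, 339/5)
  seg 7: left by d7 = 14 → (-3403/60, 339/5)
  seg 8: up by d1 = 1 → (-3403/60, 344/5)
  seg 9: right by d1 = 1 → (-3343/60, 344/5)

d5 = 503/10
d6 = -1319/30
d7 = 14
d8 = 5
d9 = 3/4
d10 = 61/4
d11 = -209/5
endpoint = (-3343/60, 344/5)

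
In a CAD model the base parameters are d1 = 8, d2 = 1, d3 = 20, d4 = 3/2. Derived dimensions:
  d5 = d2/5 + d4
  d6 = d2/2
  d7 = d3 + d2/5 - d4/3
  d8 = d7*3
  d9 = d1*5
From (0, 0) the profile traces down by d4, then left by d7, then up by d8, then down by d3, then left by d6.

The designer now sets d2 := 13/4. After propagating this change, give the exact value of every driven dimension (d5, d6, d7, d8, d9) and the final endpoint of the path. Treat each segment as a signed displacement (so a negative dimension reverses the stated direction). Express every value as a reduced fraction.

Apply edit: d2 := 13/4
  d5 = d2/5 + d4 = 43/20
  d6 = d2/2 = 13/8
  d7 = d3 + d2/5 - d4/3 = 403/20
  d8 = d7*3 = 1209/20
  d9 = d1*5 = 40
Walk from origin (0, 0):
  seg 1: down by d4 = 3/2 → (0, -3/2)
  seg 2: left by d7 = 403/20 → (-403/20, -3/2)
  seg 3: up by d8 = 1209/20 → (-403/20, 1179/20)
  seg 4: down by d3 = 20 → (-403/20, 779/20)
  seg 5: left by d6 = 13/8 → (-871/40, 779/20)

d5 = 43/20
d6 = 13/8
d7 = 403/20
d8 = 1209/20
d9 = 40
endpoint = (-871/40, 779/20)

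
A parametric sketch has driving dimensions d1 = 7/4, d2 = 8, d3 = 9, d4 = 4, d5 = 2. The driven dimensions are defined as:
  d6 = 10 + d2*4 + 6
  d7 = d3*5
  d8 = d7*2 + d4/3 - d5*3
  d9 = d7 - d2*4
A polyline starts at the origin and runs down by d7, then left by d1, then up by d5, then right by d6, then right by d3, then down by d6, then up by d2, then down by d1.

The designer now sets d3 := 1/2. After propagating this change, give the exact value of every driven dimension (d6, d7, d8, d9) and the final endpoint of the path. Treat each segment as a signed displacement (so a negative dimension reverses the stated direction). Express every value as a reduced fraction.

Apply edit: d3 := 1/2
  d6 = 10 + d2*4 + 6 = 48
  d7 = d3*5 = 5/2
  d8 = d7*2 + d4/3 - d5*3 = 1/3
  d9 = d7 - d2*4 = -59/2
Walk from origin (0, 0):
  seg 1: down by d7 = 5/2 → (0, -5/2)
  seg 2: left by d1 = 7/4 → (-7/4, -5/2)
  seg 3: up by d5 = 2 → (-7/4, -1/2)
  seg 4: right by d6 = 48 → (185/4, -1/2)
  seg 5: right by d3 = 1/2 → (187/4, -1/2)
  seg 6: down by d6 = 48 → (187/4, -97/2)
  seg 7: up by d2 = 8 → (187/4, -81/2)
  seg 8: down by d1 = 7/4 → (187/4, -169/4)

d6 = 48
d7 = 5/2
d8 = 1/3
d9 = -59/2
endpoint = (187/4, -169/4)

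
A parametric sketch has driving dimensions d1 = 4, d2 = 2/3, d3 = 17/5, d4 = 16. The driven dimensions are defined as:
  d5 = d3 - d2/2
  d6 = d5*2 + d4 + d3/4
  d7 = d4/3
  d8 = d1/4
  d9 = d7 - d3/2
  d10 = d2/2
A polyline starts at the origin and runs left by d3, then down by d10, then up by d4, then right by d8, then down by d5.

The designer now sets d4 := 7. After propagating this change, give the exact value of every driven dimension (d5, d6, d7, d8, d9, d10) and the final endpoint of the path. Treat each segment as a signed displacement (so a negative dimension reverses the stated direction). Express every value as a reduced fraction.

d5 = 46/15
d6 = 839/60
d7 = 7/3
d8 = 1
d9 = 19/30
d10 = 1/3
endpoint = (-12/5, 18/5)

Apply edit: d4 := 7
  d5 = d3 - d2/2 = 46/15
  d6 = d5*2 + d4 + d3/4 = 839/60
  d7 = d4/3 = 7/3
  d8 = d1/4 = 1
  d9 = d7 - d3/2 = 19/30
  d10 = d2/2 = 1/3
Walk from origin (0, 0):
  seg 1: left by d3 = 17/5 → (-17/5, 0)
  seg 2: down by d10 = 1/3 → (-17/5, -1/3)
  seg 3: up by d4 = 7 → (-17/5, 20/3)
  seg 4: right by d8 = 1 → (-12/5, 20/3)
  seg 5: down by d5 = 46/15 → (-12/5, 18/5)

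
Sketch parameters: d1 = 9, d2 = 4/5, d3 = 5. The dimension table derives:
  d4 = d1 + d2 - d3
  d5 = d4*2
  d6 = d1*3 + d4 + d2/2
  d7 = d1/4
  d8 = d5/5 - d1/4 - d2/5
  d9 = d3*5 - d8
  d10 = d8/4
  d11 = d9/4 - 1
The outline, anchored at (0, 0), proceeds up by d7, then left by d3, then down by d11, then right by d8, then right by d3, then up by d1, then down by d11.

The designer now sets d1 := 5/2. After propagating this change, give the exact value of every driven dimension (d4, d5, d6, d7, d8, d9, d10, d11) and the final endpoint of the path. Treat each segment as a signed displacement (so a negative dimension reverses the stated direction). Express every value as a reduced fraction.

d4 = -17/10
d5 = -17/5
d6 = 31/5
d7 = 5/8
d8 = -293/200
d9 = 5293/200
d10 = -293/800
d11 = 4493/800
endpoint = (-293/200, -3243/400)

Apply edit: d1 := 5/2
  d4 = d1 + d2 - d3 = -17/10
  d5 = d4*2 = -17/5
  d6 = d1*3 + d4 + d2/2 = 31/5
  d7 = d1/4 = 5/8
  d8 = d5/5 - d1/4 - d2/5 = -293/200
  d9 = d3*5 - d8 = 5293/200
  d10 = d8/4 = -293/800
  d11 = d9/4 - 1 = 4493/800
Walk from origin (0, 0):
  seg 1: up by d7 = 5/8 → (0, 5/8)
  seg 2: left by d3 = 5 → (-5, 5/8)
  seg 3: down by d11 = 4493/800 → (-5, -3993/800)
  seg 4: right by d8 = -293/200 → (-1293/200, -3993/800)
  seg 5: right by d3 = 5 → (-293/200, -3993/800)
  seg 6: up by d1 = 5/2 → (-293/200, -1993/800)
  seg 7: down by d11 = 4493/800 → (-293/200, -3243/400)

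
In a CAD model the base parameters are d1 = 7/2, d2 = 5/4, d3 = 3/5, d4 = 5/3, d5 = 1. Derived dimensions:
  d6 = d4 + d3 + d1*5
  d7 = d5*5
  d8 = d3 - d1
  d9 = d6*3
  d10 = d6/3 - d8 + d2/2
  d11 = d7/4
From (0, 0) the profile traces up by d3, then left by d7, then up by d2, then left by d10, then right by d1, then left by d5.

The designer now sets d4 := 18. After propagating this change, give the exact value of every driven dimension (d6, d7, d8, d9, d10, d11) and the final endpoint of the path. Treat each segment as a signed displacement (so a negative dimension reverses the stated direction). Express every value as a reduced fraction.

d6 = 361/10
d7 = 5
d8 = -29/10
d9 = 1083/10
d10 = 1867/120
d11 = 5/4
endpoint = (-2167/120, 37/20)

Apply edit: d4 := 18
  d6 = d4 + d3 + d1*5 = 361/10
  d7 = d5*5 = 5
  d8 = d3 - d1 = -29/10
  d9 = d6*3 = 1083/10
  d10 = d6/3 - d8 + d2/2 = 1867/120
  d11 = d7/4 = 5/4
Walk from origin (0, 0):
  seg 1: up by d3 = 3/5 → (0, 3/5)
  seg 2: left by d7 = 5 → (-5, 3/5)
  seg 3: up by d2 = 5/4 → (-5, 37/20)
  seg 4: left by d10 = 1867/120 → (-2467/120, 37/20)
  seg 5: right by d1 = 7/2 → (-2047/120, 37/20)
  seg 6: left by d5 = 1 → (-2167/120, 37/20)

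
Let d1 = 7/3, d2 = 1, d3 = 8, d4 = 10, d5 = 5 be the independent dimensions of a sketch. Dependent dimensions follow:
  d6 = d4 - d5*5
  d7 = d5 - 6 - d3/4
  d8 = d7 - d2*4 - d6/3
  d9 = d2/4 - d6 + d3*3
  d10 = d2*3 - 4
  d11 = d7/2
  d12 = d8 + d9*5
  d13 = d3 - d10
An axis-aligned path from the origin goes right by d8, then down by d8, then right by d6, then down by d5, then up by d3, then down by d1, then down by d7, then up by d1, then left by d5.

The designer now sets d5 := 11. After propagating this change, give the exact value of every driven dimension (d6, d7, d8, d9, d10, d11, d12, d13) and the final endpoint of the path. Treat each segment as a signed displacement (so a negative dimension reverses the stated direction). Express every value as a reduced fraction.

Apply edit: d5 := 11
  d6 = d4 - d5*5 = -45
  d7 = d5 - 6 - d3/4 = 3
  d8 = d7 - d2*4 - d6/3 = 14
  d9 = d2/4 - d6 + d3*3 = 277/4
  d10 = d2*3 - 4 = -1
  d11 = d7/2 = 3/2
  d12 = d8 + d9*5 = 1441/4
  d13 = d3 - d10 = 9
Walk from origin (0, 0):
  seg 1: right by d8 = 14 → (14, 0)
  seg 2: down by d8 = 14 → (14, -14)
  seg 3: right by d6 = -45 → (-31, -14)
  seg 4: down by d5 = 11 → (-31, -25)
  seg 5: up by d3 = 8 → (-31, -17)
  seg 6: down by d1 = 7/3 → (-31, -58/3)
  seg 7: down by d7 = 3 → (-31, -67/3)
  seg 8: up by d1 = 7/3 → (-31, -20)
  seg 9: left by d5 = 11 → (-42, -20)

d6 = -45
d7 = 3
d8 = 14
d9 = 277/4
d10 = -1
d11 = 3/2
d12 = 1441/4
d13 = 9
endpoint = (-42, -20)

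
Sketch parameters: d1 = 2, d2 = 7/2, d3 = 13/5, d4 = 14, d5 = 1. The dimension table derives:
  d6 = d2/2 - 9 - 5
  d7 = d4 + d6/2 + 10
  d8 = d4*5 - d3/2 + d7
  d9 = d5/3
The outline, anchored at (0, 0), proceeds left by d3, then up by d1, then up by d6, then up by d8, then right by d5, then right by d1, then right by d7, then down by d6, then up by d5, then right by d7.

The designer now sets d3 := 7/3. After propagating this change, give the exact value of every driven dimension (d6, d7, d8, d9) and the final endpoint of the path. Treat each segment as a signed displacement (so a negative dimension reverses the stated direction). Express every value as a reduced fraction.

d6 = -49/4
d7 = 143/8
d8 = 2081/24
d9 = 1/3
endpoint = (437/12, 2153/24)

Apply edit: d3 := 7/3
  d6 = d2/2 - 9 - 5 = -49/4
  d7 = d4 + d6/2 + 10 = 143/8
  d8 = d4*5 - d3/2 + d7 = 2081/24
  d9 = d5/3 = 1/3
Walk from origin (0, 0):
  seg 1: left by d3 = 7/3 → (-7/3, 0)
  seg 2: up by d1 = 2 → (-7/3, 2)
  seg 3: up by d6 = -49/4 → (-7/3, -41/4)
  seg 4: up by d8 = 2081/24 → (-7/3, 1835/24)
  seg 5: right by d5 = 1 → (-4/3, 1835/24)
  seg 6: right by d1 = 2 → (2/3, 1835/24)
  seg 7: right by d7 = 143/8 → (445/24, 1835/24)
  seg 8: down by d6 = -49/4 → (445/24, 2129/24)
  seg 9: up by d5 = 1 → (445/24, 2153/24)
  seg 10: right by d7 = 143/8 → (437/12, 2153/24)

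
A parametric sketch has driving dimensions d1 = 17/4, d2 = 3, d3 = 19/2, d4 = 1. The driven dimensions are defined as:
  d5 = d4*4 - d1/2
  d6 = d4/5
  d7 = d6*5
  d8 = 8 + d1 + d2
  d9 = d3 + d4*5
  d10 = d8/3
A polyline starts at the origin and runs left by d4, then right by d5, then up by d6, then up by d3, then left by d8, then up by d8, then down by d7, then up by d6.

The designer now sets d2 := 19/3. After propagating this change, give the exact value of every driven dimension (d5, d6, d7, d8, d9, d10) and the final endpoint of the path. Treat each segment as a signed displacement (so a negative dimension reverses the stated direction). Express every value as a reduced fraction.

Apply edit: d2 := 19/3
  d5 = d4*4 - d1/2 = 15/8
  d6 = d4/5 = 1/5
  d7 = d6*5 = 1
  d8 = 8 + d1 + d2 = 223/12
  d9 = d3 + d4*5 = 29/2
  d10 = d8/3 = 223/36
Walk from origin (0, 0):
  seg 1: left by d4 = 1 → (-1, 0)
  seg 2: right by d5 = 15/8 → (7/8, 0)
  seg 3: up by d6 = 1/5 → (7/8, 1/5)
  seg 4: up by d3 = 19/2 → (7/8, 97/10)
  seg 5: left by d8 = 223/12 → (-425/24, 97/10)
  seg 6: up by d8 = 223/12 → (-425/24, 1697/60)
  seg 7: down by d7 = 1 → (-425/24, 1637/60)
  seg 8: up by d6 = 1/5 → (-425/24, 1649/60)

d5 = 15/8
d6 = 1/5
d7 = 1
d8 = 223/12
d9 = 29/2
d10 = 223/36
endpoint = (-425/24, 1649/60)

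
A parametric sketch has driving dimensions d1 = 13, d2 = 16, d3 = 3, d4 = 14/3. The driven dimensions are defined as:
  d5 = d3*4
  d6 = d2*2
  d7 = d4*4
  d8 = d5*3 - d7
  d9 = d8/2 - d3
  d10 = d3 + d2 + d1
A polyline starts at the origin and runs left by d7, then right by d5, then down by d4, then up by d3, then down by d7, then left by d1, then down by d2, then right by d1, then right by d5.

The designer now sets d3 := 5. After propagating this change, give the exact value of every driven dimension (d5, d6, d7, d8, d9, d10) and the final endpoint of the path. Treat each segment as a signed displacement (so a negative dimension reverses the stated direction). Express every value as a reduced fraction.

d5 = 20
d6 = 32
d7 = 56/3
d8 = 124/3
d9 = 47/3
d10 = 34
endpoint = (64/3, -103/3)

Apply edit: d3 := 5
  d5 = d3*4 = 20
  d6 = d2*2 = 32
  d7 = d4*4 = 56/3
  d8 = d5*3 - d7 = 124/3
  d9 = d8/2 - d3 = 47/3
  d10 = d3 + d2 + d1 = 34
Walk from origin (0, 0):
  seg 1: left by d7 = 56/3 → (-56/3, 0)
  seg 2: right by d5 = 20 → (4/3, 0)
  seg 3: down by d4 = 14/3 → (4/3, -14/3)
  seg 4: up by d3 = 5 → (4/3, 1/3)
  seg 5: down by d7 = 56/3 → (4/3, -55/3)
  seg 6: left by d1 = 13 → (-35/3, -55/3)
  seg 7: down by d2 = 16 → (-35/3, -103/3)
  seg 8: right by d1 = 13 → (4/3, -103/3)
  seg 9: right by d5 = 20 → (64/3, -103/3)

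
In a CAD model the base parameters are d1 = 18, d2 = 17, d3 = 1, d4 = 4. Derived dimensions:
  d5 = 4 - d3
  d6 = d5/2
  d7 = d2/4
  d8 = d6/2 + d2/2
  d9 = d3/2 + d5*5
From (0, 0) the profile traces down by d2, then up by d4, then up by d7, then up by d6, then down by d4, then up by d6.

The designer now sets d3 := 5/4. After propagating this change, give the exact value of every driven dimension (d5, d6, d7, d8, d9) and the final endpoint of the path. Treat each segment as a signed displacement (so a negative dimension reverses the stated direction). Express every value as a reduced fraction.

Apply edit: d3 := 5/4
  d5 = 4 - d3 = 11/4
  d6 = d5/2 = 11/8
  d7 = d2/4 = 17/4
  d8 = d6/2 + d2/2 = 147/16
  d9 = d3/2 + d5*5 = 115/8
Walk from origin (0, 0):
  seg 1: down by d2 = 17 → (0, -17)
  seg 2: up by d4 = 4 → (0, -13)
  seg 3: up by d7 = 17/4 → (0, -35/4)
  seg 4: up by d6 = 11/8 → (0, -59/8)
  seg 5: down by d4 = 4 → (0, -91/8)
  seg 6: up by d6 = 11/8 → (0, -10)

d5 = 11/4
d6 = 11/8
d7 = 17/4
d8 = 147/16
d9 = 115/8
endpoint = (0, -10)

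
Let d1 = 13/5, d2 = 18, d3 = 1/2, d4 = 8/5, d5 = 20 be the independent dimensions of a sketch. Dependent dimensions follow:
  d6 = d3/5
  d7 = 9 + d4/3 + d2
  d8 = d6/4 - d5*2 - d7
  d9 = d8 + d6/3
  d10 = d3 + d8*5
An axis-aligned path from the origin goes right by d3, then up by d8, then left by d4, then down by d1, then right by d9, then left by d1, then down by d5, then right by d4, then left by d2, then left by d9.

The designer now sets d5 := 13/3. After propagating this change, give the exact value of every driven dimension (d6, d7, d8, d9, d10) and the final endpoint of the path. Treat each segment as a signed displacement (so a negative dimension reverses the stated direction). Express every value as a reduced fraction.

d6 = 1/10
d7 = 413/15
d8 = -1447/40
d9 = -4337/120
d10 = -1443/8
endpoint = (-201/10, -5173/120)

Apply edit: d5 := 13/3
  d6 = d3/5 = 1/10
  d7 = 9 + d4/3 + d2 = 413/15
  d8 = d6/4 - d5*2 - d7 = -1447/40
  d9 = d8 + d6/3 = -4337/120
  d10 = d3 + d8*5 = -1443/8
Walk from origin (0, 0):
  seg 1: right by d3 = 1/2 → (1/2, 0)
  seg 2: up by d8 = -1447/40 → (1/2, -1447/40)
  seg 3: left by d4 = 8/5 → (-11/10, -1447/40)
  seg 4: down by d1 = 13/5 → (-11/10, -1551/40)
  seg 5: right by d9 = -4337/120 → (-4469/120, -1551/40)
  seg 6: left by d1 = 13/5 → (-4781/120, -1551/40)
  seg 7: down by d5 = 13/3 → (-4781/120, -5173/120)
  seg 8: right by d4 = 8/5 → (-4589/120, -5173/120)
  seg 9: left by d2 = 18 → (-6749/120, -5173/120)
  seg 10: left by d9 = -4337/120 → (-201/10, -5173/120)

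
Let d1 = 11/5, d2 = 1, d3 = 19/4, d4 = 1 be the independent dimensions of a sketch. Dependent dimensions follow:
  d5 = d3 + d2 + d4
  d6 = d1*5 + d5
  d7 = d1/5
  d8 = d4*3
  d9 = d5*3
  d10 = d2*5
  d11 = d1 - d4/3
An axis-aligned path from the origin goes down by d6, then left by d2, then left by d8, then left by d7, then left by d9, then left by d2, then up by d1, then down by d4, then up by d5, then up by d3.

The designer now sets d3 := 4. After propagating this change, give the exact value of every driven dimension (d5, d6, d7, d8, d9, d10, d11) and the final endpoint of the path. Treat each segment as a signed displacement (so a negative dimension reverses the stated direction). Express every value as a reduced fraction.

d5 = 6
d6 = 17
d7 = 11/25
d8 = 3
d9 = 18
d10 = 5
d11 = 28/15
endpoint = (-586/25, -29/5)

Apply edit: d3 := 4
  d5 = d3 + d2 + d4 = 6
  d6 = d1*5 + d5 = 17
  d7 = d1/5 = 11/25
  d8 = d4*3 = 3
  d9 = d5*3 = 18
  d10 = d2*5 = 5
  d11 = d1 - d4/3 = 28/15
Walk from origin (0, 0):
  seg 1: down by d6 = 17 → (0, -17)
  seg 2: left by d2 = 1 → (-1, -17)
  seg 3: left by d8 = 3 → (-4, -17)
  seg 4: left by d7 = 11/25 → (-111/25, -17)
  seg 5: left by d9 = 18 → (-561/25, -17)
  seg 6: left by d2 = 1 → (-586/25, -17)
  seg 7: up by d1 = 11/5 → (-586/25, -74/5)
  seg 8: down by d4 = 1 → (-586/25, -79/5)
  seg 9: up by d5 = 6 → (-586/25, -49/5)
  seg 10: up by d3 = 4 → (-586/25, -29/5)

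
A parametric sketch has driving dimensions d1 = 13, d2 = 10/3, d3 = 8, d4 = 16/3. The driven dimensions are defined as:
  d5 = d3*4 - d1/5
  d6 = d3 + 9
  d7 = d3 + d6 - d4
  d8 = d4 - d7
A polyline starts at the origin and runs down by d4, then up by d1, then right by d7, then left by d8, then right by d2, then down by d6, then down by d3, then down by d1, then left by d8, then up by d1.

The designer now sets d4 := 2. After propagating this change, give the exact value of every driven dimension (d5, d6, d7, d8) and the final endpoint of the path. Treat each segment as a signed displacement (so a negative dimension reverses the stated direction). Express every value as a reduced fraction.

d5 = 147/5
d6 = 17
d7 = 23
d8 = -21
endpoint = (205/3, -14)

Apply edit: d4 := 2
  d5 = d3*4 - d1/5 = 147/5
  d6 = d3 + 9 = 17
  d7 = d3 + d6 - d4 = 23
  d8 = d4 - d7 = -21
Walk from origin (0, 0):
  seg 1: down by d4 = 2 → (0, -2)
  seg 2: up by d1 = 13 → (0, 11)
  seg 3: right by d7 = 23 → (23, 11)
  seg 4: left by d8 = -21 → (44, 11)
  seg 5: right by d2 = 10/3 → (142/3, 11)
  seg 6: down by d6 = 17 → (142/3, -6)
  seg 7: down by d3 = 8 → (142/3, -14)
  seg 8: down by d1 = 13 → (142/3, -27)
  seg 9: left by d8 = -21 → (205/3, -27)
  seg 10: up by d1 = 13 → (205/3, -14)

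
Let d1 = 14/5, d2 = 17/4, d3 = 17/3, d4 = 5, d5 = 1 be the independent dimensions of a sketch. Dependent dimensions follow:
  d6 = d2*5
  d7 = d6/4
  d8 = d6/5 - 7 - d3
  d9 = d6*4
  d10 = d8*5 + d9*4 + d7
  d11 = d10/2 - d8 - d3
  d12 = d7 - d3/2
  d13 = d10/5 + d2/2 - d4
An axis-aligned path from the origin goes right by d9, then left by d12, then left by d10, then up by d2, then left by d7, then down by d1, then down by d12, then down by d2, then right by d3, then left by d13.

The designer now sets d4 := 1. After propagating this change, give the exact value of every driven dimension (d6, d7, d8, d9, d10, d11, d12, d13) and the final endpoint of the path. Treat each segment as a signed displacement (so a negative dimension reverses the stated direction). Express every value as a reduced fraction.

Apply edit: d4 := 1
  d6 = d2*5 = 85/4
  d7 = d6/4 = 85/16
  d8 = d6/5 - 7 - d3 = -101/12
  d9 = d6*4 = 85
  d10 = d8*5 + d9*4 + d7 = 14555/48
  d11 = d10/2 - d8 - d3 = 14819/96
  d12 = d7 - d3/2 = 119/48
  d13 = d10/5 + d2/2 - d4 = 2965/48
Walk from origin (0, 0):
  seg 1: right by d9 = 85 → (85, 0)
  seg 2: left by d12 = 119/48 → (3961/48, 0)
  seg 3: left by d10 = 14555/48 → (-5297/24, 0)
  seg 4: up by d2 = 17/4 → (-5297/24, 17/4)
  seg 5: left by d7 = 85/16 → (-10849/48, 17/4)
  seg 6: down by d1 = 14/5 → (-10849/48, 29/20)
  seg 7: down by d12 = 119/48 → (-10849/48, -247/240)
  seg 8: down by d2 = 17/4 → (-10849/48, -1267/240)
  seg 9: right by d3 = 17/3 → (-10577/48, -1267/240)
  seg 10: left by d13 = 2965/48 → (-2257/8, -1267/240)

d6 = 85/4
d7 = 85/16
d8 = -101/12
d9 = 85
d10 = 14555/48
d11 = 14819/96
d12 = 119/48
d13 = 2965/48
endpoint = (-2257/8, -1267/240)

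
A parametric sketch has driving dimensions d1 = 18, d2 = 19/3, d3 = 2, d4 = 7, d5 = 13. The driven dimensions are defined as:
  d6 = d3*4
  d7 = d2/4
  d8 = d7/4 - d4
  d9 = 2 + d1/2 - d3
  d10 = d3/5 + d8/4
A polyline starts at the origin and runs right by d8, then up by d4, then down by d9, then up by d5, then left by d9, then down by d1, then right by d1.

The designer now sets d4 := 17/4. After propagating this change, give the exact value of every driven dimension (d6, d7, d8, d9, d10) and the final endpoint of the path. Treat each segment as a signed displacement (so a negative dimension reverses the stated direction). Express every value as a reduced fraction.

Apply edit: d4 := 17/4
  d6 = d3*4 = 8
  d7 = d2/4 = 19/12
  d8 = d7/4 - d4 = -185/48
  d9 = 2 + d1/2 - d3 = 9
  d10 = d3/5 + d8/4 = -541/960
Walk from origin (0, 0):
  seg 1: right by d8 = -185/48 → (-185/48, 0)
  seg 2: up by d4 = 17/4 → (-185/48, 17/4)
  seg 3: down by d9 = 9 → (-185/48, -19/4)
  seg 4: up by d5 = 13 → (-185/48, 33/4)
  seg 5: left by d9 = 9 → (-617/48, 33/4)
  seg 6: down by d1 = 18 → (-617/48, -39/4)
  seg 7: right by d1 = 18 → (247/48, -39/4)

d6 = 8
d7 = 19/12
d8 = -185/48
d9 = 9
d10 = -541/960
endpoint = (247/48, -39/4)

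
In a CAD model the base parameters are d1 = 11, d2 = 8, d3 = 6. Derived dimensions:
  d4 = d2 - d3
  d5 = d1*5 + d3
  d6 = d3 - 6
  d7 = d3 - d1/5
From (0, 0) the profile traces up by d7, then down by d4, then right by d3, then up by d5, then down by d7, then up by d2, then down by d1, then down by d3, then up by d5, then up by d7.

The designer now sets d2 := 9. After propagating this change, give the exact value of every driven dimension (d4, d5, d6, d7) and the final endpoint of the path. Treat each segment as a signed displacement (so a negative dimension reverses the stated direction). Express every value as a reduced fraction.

Apply edit: d2 := 9
  d4 = d2 - d3 = 3
  d5 = d1*5 + d3 = 61
  d6 = d3 - 6 = 0
  d7 = d3 - d1/5 = 19/5
Walk from origin (0, 0):
  seg 1: up by d7 = 19/5 → (0, 19/5)
  seg 2: down by d4 = 3 → (0, 4/5)
  seg 3: right by d3 = 6 → (6, 4/5)
  seg 4: up by d5 = 61 → (6, 309/5)
  seg 5: down by d7 = 19/5 → (6, 58)
  seg 6: up by d2 = 9 → (6, 67)
  seg 7: down by d1 = 11 → (6, 56)
  seg 8: down by d3 = 6 → (6, 50)
  seg 9: up by d5 = 61 → (6, 111)
  seg 10: up by d7 = 19/5 → (6, 574/5)

d4 = 3
d5 = 61
d6 = 0
d7 = 19/5
endpoint = (6, 574/5)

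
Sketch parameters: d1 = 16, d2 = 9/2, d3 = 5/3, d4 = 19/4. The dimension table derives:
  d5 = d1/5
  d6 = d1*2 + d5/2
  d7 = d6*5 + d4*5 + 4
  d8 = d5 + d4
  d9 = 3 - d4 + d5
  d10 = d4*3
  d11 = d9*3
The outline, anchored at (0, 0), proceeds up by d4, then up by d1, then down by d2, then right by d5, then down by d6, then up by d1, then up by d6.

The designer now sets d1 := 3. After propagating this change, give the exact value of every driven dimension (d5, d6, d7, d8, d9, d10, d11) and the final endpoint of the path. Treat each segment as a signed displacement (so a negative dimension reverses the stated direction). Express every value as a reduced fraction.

Apply edit: d1 := 3
  d5 = d1/5 = 3/5
  d6 = d1*2 + d5/2 = 63/10
  d7 = d6*5 + d4*5 + 4 = 237/4
  d8 = d5 + d4 = 107/20
  d9 = 3 - d4 + d5 = -23/20
  d10 = d4*3 = 57/4
  d11 = d9*3 = -69/20
Walk from origin (0, 0):
  seg 1: up by d4 = 19/4 → (0, 19/4)
  seg 2: up by d1 = 3 → (0, 31/4)
  seg 3: down by d2 = 9/2 → (0, 13/4)
  seg 4: right by d5 = 3/5 → (3/5, 13/4)
  seg 5: down by d6 = 63/10 → (3/5, -61/20)
  seg 6: up by d1 = 3 → (3/5, -1/20)
  seg 7: up by d6 = 63/10 → (3/5, 25/4)

d5 = 3/5
d6 = 63/10
d7 = 237/4
d8 = 107/20
d9 = -23/20
d10 = 57/4
d11 = -69/20
endpoint = (3/5, 25/4)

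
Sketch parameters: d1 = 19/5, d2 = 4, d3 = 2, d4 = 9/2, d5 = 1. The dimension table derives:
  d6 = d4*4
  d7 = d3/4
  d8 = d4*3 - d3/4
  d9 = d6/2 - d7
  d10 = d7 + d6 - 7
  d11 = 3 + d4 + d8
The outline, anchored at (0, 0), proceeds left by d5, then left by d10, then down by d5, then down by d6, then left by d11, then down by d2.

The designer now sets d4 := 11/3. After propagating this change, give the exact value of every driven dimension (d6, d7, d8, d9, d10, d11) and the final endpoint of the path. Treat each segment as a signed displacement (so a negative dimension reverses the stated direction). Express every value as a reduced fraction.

Apply edit: d4 := 11/3
  d6 = d4*4 = 44/3
  d7 = d3/4 = 1/2
  d8 = d4*3 - d3/4 = 21/2
  d9 = d6/2 - d7 = 41/6
  d10 = d7 + d6 - 7 = 49/6
  d11 = 3 + d4 + d8 = 103/6
Walk from origin (0, 0):
  seg 1: left by d5 = 1 → (-1, 0)
  seg 2: left by d10 = 49/6 → (-55/6, 0)
  seg 3: down by d5 = 1 → (-55/6, -1)
  seg 4: down by d6 = 44/3 → (-55/6, -47/3)
  seg 5: left by d11 = 103/6 → (-79/3, -47/3)
  seg 6: down by d2 = 4 → (-79/3, -59/3)

d6 = 44/3
d7 = 1/2
d8 = 21/2
d9 = 41/6
d10 = 49/6
d11 = 103/6
endpoint = (-79/3, -59/3)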